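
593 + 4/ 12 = 1780/ 3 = 593.33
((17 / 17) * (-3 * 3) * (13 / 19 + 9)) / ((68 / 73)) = -30222 / 323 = -93.57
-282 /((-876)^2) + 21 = 2685769 /127896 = 21.00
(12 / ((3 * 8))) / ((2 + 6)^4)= 1 / 8192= 0.00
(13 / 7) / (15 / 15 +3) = 13 / 28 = 0.46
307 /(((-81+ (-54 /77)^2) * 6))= -1820203 /2863998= -0.64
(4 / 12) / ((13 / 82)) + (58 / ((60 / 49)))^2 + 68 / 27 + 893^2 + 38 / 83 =799697.68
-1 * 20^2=-400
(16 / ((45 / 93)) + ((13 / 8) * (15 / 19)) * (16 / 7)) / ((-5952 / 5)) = -35909 / 1187424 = -0.03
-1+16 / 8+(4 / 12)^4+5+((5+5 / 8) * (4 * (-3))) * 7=-466.49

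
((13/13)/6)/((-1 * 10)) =-1/60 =-0.02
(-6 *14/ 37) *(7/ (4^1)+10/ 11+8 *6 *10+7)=-452445/ 407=-1111.66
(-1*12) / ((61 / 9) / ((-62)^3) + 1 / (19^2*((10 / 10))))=-9291932064 / 2122931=-4376.94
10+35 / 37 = 405 / 37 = 10.95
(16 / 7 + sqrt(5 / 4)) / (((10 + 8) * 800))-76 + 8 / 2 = -453599 / 6300 + sqrt(5) / 28800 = -72.00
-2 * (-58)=116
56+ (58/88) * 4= 645/11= 58.64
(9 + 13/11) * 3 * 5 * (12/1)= 20160/11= 1832.73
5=5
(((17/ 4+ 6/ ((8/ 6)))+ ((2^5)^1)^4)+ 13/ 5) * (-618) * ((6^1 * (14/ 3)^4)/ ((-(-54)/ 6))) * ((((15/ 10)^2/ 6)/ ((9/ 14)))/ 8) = -36304631638387/ 2430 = -14940177628.97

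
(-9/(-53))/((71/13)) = 117/3763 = 0.03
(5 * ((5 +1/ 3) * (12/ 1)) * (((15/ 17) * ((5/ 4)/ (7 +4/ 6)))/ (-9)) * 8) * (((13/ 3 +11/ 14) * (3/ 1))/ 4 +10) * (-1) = 1550000/ 2737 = 566.31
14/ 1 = 14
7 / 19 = 0.37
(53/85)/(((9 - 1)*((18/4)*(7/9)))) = 53/2380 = 0.02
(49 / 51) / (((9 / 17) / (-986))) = -48314 / 27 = -1789.41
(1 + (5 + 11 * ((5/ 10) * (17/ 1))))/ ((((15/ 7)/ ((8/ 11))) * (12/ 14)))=19502/ 495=39.40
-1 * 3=-3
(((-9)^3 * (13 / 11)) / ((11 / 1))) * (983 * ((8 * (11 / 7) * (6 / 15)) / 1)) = -387153.91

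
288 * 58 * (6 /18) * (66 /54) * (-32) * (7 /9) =-4573184 /27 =-169377.19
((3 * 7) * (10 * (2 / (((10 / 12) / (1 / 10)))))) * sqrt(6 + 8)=252 * sqrt(14) / 5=188.58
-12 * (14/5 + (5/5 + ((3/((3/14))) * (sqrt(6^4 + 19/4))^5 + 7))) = -6253449279 * sqrt(43)/4 - 648/5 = -10251652432.57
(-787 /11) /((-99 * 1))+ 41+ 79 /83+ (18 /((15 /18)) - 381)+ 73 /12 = -561560291 /1807740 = -310.64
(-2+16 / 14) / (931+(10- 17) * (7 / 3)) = -0.00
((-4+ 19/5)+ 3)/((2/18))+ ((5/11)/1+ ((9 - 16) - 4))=806/55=14.65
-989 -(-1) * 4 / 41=-988.90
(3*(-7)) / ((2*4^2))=-21 / 32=-0.66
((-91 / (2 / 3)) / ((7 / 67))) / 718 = -2613 / 1436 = -1.82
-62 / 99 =-0.63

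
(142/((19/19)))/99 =142/99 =1.43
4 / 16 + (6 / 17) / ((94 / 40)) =1279 / 3196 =0.40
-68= -68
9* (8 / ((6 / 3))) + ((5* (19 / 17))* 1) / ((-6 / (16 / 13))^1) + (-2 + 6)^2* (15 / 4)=94.85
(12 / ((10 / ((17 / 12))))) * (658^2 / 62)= 1840097 / 155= 11871.59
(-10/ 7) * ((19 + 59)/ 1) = -780/ 7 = -111.43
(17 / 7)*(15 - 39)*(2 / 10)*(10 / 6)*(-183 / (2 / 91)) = 161772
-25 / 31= -0.81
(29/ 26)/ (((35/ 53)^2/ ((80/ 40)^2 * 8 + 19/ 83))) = 8716327/ 105742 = 82.43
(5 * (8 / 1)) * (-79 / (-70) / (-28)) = -79 / 49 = -1.61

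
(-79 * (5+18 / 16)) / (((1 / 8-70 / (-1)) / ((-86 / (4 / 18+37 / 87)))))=28962822 / 31603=916.46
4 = 4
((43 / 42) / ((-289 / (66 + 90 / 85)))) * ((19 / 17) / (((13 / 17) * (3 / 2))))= -310460 / 1341249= -0.23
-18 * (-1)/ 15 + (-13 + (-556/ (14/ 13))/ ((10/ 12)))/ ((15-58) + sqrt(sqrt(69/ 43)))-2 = 22139 * 43^(1/ 4) * 69^(3/ 4)/ 5145293090 + 951977 * sqrt(2967)/ 5145293090 + 40935011 * 43^(3/ 4) * 69^(1/ 4)/ 5145293090 + 71572600867/ 5145293090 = 14.31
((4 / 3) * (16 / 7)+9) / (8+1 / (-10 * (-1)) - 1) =2530 / 1491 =1.70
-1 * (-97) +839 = 936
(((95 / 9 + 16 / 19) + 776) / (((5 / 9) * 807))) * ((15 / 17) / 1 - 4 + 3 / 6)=-2396681 / 521322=-4.60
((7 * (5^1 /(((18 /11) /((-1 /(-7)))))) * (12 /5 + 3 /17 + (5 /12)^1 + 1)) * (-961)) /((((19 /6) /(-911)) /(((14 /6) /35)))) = 39223727213 /174420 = 224880.90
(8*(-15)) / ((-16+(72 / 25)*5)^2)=-375 / 8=-46.88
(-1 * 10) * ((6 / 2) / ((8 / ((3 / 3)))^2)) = -15 / 32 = -0.47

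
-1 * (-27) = 27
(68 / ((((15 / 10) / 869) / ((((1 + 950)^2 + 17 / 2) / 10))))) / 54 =26721683087 / 405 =65979464.41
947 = 947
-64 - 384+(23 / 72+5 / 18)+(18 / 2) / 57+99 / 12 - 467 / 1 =-1239401 / 1368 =-905.99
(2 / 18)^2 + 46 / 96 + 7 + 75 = 106909 / 1296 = 82.49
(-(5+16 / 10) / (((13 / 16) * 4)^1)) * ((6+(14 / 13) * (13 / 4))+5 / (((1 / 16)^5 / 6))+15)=-4152364194 / 65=-63882526.06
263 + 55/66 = 1583/6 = 263.83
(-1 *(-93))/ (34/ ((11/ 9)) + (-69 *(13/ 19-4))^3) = 2338919/ 301190562669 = 0.00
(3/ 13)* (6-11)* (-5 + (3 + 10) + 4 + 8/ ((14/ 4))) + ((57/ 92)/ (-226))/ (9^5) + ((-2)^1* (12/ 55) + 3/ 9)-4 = -42167237048479/ 2048290924680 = -20.59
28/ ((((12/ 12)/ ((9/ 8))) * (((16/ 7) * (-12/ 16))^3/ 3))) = -2401/ 128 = -18.76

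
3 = 3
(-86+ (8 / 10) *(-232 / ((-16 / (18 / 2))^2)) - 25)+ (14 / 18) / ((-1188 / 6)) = -6049139 / 35640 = -169.73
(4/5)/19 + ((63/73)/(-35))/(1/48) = -7916/6935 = -1.14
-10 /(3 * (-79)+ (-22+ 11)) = 5 /124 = 0.04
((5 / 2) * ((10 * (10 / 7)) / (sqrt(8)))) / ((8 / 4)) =125 * sqrt(2) / 28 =6.31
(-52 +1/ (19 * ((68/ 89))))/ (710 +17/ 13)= -0.07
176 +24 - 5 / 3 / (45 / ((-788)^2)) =-615544 / 27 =-22797.93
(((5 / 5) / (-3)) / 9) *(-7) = 7 / 27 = 0.26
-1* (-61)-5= 56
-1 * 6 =-6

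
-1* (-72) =72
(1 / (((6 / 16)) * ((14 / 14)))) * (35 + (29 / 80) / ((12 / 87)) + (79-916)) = -255799 / 120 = -2131.66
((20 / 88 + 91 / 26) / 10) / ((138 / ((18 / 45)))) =41 / 37950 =0.00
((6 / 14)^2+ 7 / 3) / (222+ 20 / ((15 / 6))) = 37 / 3381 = 0.01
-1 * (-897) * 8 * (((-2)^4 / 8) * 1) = 14352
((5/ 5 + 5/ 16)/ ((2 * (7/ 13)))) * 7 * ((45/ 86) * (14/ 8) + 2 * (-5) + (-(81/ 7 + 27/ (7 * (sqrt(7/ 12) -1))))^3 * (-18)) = 3716536711407/ 67424000 -766869363 * sqrt(21)/ 49000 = -16597.25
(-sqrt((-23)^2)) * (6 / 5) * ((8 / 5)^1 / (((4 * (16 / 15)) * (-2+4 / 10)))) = 207 / 32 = 6.47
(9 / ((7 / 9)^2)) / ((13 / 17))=12393 / 637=19.46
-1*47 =-47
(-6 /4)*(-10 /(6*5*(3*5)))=1 /30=0.03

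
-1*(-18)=18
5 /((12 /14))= 35 /6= 5.83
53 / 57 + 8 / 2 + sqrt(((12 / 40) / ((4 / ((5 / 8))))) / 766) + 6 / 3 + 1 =sqrt(2298) / 6128 + 452 / 57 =7.94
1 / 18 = 0.06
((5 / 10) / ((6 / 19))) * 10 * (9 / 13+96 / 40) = 1273 / 26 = 48.96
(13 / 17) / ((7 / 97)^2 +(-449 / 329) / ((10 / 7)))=-57488990 / 71427387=-0.80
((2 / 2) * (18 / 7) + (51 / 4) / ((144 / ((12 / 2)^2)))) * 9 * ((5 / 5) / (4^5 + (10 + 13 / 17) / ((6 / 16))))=98685 / 2004352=0.05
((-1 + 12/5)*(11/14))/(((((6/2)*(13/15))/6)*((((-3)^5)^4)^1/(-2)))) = -22/15109399071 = -0.00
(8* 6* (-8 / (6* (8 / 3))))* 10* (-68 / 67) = 16320 / 67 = 243.58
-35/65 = -7/13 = -0.54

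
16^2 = 256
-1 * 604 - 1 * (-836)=232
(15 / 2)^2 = 56.25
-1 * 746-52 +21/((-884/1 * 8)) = -5643477/7072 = -798.00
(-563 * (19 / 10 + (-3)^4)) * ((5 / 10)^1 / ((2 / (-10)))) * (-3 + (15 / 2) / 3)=-466727 / 8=-58340.88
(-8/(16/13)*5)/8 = -65/16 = -4.06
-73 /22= -3.32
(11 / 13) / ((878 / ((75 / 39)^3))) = 171875 / 25076558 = 0.01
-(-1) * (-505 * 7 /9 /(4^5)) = -3535 /9216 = -0.38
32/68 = 8/17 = 0.47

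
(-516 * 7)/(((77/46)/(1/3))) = -7912/11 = -719.27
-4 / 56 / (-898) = 1 / 12572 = 0.00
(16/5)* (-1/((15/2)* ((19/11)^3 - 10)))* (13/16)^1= 34606/483825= 0.07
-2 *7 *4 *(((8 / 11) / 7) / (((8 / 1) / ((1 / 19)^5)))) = -8 / 27237089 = -0.00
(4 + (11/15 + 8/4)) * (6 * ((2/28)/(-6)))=-101/210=-0.48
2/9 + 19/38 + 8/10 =137/90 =1.52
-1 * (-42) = 42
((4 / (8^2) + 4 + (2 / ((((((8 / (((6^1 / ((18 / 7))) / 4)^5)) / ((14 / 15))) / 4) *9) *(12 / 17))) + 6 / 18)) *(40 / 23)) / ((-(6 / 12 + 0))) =-887997473 / 57946752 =-15.32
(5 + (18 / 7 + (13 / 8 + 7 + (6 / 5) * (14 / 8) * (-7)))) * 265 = 22207 / 56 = 396.55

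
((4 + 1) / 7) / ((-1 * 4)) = -5 / 28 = -0.18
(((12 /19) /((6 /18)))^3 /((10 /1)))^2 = 544195584 /1176147025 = 0.46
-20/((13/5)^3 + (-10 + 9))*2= -625/259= -2.41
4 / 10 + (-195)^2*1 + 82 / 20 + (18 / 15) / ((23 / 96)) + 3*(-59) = 8707227 / 230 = 37857.51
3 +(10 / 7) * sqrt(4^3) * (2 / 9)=349 / 63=5.54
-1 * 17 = -17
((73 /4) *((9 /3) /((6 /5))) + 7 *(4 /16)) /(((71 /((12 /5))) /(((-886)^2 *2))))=892540452 /355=2514198.46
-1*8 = -8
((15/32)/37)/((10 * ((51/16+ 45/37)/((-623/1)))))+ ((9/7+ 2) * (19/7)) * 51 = 77439085/170324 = 454.66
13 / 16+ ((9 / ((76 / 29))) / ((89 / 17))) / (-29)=21371 / 27056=0.79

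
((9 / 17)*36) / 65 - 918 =-917.71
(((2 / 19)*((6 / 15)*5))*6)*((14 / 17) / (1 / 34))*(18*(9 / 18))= 6048 / 19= 318.32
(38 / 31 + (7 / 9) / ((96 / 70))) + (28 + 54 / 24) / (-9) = -21001 / 13392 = -1.57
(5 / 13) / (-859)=-5 / 11167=-0.00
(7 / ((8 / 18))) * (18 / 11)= 567 / 22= 25.77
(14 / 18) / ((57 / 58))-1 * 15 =-7289 / 513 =-14.21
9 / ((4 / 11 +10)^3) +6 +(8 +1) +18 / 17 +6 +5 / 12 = 22.48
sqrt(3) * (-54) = -54 * sqrt(3) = -93.53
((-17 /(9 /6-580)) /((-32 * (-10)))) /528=17 /97743360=0.00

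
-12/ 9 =-4/ 3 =-1.33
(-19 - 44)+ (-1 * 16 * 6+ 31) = -128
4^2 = 16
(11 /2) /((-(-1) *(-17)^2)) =11 /578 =0.02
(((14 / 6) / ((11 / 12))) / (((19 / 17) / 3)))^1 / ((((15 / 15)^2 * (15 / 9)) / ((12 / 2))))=25704 / 1045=24.60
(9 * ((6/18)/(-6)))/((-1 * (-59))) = -1/118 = -0.01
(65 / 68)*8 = 130 / 17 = 7.65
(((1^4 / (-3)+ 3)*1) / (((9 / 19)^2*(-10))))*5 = -1444 / 243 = -5.94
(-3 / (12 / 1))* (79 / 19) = -79 / 76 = -1.04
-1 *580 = -580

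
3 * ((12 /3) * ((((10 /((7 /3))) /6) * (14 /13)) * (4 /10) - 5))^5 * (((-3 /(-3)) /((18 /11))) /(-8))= 533806.45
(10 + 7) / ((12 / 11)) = 187 / 12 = 15.58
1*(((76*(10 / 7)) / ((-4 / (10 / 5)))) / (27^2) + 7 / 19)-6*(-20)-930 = -78506669 / 96957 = -809.71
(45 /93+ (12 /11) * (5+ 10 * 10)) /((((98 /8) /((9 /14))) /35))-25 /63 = 31712575 /150381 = 210.88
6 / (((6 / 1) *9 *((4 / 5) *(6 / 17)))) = 85 / 216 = 0.39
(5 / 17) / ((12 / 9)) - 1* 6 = -5.78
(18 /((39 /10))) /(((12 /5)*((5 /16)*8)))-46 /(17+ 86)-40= -53128 /1339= -39.68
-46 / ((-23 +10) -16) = 46 / 29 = 1.59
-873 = -873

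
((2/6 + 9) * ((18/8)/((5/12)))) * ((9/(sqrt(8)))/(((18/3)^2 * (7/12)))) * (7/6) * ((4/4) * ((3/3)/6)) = 1.48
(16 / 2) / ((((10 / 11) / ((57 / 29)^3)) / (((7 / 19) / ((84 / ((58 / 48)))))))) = 11913 / 33640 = 0.35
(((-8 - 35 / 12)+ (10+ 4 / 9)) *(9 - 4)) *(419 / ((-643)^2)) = -35615 / 14884164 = -0.00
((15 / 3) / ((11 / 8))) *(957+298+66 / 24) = 50310 / 11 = 4573.64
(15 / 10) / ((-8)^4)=3 / 8192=0.00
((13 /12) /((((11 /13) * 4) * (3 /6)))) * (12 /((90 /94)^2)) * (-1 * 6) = -373321 /7425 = -50.28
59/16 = 3.69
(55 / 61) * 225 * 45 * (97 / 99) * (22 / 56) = 6001875 / 1708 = 3513.98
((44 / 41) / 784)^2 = 121 / 64577296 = 0.00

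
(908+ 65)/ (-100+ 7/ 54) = -52542/ 5393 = -9.74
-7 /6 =-1.17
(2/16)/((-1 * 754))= -1/6032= -0.00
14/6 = 7/3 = 2.33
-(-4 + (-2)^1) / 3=2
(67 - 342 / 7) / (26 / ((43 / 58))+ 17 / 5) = 27305 / 57897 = 0.47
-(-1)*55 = 55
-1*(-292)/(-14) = -146/7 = -20.86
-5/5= -1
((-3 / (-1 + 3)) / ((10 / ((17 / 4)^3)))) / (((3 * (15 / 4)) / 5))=-4913 / 960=-5.12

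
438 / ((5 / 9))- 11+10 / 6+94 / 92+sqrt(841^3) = 25169.09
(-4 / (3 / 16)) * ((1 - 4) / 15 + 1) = -256 / 15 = -17.07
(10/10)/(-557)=-1/557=-0.00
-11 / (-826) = 11 / 826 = 0.01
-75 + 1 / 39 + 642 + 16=22738 / 39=583.03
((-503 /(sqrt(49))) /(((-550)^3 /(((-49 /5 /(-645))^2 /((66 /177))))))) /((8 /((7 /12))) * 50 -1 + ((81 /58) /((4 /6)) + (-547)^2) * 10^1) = 2066379833 /23128277576802293671875000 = 0.00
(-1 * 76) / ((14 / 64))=-2432 / 7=-347.43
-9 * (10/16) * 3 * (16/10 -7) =729/8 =91.12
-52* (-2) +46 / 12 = 647 / 6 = 107.83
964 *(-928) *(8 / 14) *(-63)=32205312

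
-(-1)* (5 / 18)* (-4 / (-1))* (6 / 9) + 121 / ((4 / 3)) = 9881 / 108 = 91.49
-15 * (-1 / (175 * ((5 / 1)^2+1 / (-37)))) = 37 / 10780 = 0.00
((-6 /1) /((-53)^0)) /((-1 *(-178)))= -3 /89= -0.03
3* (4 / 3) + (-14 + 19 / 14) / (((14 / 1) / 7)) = -65 / 28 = -2.32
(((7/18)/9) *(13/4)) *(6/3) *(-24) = -182/27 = -6.74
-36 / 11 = -3.27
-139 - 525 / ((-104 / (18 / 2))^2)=-1545949 / 10816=-142.93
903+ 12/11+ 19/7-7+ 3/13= 900936/1001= 900.04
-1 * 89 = -89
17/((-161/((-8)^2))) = -1088/161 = -6.76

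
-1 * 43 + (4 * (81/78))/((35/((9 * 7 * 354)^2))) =3836922493/65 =59029576.82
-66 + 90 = 24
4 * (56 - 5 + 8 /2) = 220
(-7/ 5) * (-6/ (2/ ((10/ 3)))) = 14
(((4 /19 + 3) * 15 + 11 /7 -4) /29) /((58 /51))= 155091 /111853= 1.39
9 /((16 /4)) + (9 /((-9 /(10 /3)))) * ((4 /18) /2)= 203 /108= 1.88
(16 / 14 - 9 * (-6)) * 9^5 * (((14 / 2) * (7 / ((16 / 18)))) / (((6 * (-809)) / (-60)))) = 3589883955 / 1618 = 2218716.91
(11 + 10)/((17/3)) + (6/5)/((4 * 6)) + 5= 2977/340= 8.76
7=7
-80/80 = -1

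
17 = 17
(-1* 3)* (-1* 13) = 39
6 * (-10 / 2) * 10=-300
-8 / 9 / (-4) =0.22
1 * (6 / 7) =6 / 7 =0.86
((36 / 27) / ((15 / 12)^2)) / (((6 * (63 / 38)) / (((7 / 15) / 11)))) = 1216 / 334125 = 0.00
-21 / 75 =-7 / 25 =-0.28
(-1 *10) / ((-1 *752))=0.01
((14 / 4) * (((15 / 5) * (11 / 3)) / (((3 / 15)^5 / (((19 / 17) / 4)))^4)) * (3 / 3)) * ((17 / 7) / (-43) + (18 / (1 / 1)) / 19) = 36660447597503662109375 / 1838798336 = 19937176839768.29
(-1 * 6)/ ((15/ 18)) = -36/ 5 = -7.20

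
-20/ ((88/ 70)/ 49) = -8575/ 11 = -779.55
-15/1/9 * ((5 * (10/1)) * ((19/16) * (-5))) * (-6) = -11875/4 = -2968.75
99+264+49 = 412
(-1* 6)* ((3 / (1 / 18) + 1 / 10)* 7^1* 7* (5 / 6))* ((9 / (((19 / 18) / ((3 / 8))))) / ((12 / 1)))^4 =-1141125526989 / 17081434112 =-66.81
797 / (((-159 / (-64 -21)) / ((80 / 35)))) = 1083920 / 1113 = 973.87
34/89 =0.38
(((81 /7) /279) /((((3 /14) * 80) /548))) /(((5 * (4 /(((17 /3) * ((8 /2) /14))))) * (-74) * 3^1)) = -2329 /4817400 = -0.00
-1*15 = -15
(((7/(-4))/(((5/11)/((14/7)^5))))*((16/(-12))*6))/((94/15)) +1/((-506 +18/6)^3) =940731991537/5981385769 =157.28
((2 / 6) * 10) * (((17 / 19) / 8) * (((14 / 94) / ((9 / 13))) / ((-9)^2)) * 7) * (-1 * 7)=-379015 / 7811964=-0.05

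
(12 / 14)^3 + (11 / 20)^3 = 2184533 / 2744000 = 0.80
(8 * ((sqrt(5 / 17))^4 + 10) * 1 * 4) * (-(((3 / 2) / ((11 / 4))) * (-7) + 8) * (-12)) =4680960 / 289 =16197.09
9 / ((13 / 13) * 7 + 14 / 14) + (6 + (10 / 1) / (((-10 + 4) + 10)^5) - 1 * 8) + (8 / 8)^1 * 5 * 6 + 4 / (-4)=14405 / 512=28.13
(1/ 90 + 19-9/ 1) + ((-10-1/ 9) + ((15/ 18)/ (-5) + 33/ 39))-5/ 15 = 16/ 65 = 0.25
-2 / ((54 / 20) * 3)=-20 / 81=-0.25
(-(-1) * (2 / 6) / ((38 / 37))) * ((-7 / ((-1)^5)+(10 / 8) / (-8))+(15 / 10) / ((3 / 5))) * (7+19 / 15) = 342953 / 13680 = 25.07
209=209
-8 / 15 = -0.53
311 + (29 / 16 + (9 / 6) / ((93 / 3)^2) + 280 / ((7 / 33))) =25106149 / 15376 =1632.81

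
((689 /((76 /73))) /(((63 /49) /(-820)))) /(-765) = 14435239 /26163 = 551.74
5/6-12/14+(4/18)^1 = 25/126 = 0.20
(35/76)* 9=315/76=4.14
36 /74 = 0.49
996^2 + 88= 992104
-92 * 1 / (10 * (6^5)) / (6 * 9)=-23 / 1049760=-0.00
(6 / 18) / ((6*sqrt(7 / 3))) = sqrt(21) / 126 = 0.04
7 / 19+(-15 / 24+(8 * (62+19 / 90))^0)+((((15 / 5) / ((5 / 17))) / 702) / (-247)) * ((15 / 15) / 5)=4296757 / 5779800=0.74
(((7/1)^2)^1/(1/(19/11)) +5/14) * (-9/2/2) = -117801/616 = -191.24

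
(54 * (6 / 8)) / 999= 3 / 74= 0.04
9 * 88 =792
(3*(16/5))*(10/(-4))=-24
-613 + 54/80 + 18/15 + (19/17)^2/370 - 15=-267804741/427720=-626.12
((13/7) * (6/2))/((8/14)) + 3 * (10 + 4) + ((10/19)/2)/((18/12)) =11839/228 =51.93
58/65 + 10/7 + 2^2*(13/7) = 4436/455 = 9.75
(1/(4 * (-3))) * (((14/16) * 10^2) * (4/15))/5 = -7/18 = -0.39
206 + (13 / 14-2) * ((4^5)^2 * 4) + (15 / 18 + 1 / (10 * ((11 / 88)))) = -943674797 / 210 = -4493689.51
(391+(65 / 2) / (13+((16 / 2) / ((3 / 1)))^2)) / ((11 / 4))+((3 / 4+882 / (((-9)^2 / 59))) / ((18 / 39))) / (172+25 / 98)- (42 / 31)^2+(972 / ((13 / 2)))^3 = 25628589734824245898397 / 7663843541538756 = 3344090.94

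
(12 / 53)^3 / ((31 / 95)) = 164160 / 4615187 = 0.04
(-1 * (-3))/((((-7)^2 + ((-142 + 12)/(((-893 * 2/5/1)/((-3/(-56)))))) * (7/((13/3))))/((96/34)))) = 1028736/5954777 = 0.17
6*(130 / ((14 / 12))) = 4680 / 7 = 668.57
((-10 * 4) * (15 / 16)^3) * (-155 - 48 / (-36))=2593125 / 512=5064.70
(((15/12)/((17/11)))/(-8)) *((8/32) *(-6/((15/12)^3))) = 33/425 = 0.08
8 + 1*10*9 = 98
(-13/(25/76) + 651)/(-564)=-15287/14100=-1.08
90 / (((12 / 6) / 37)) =1665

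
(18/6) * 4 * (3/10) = 18/5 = 3.60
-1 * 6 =-6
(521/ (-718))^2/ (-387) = -271441/ 199507788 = -0.00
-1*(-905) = 905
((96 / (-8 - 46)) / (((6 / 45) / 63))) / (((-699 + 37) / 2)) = 840 / 331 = 2.54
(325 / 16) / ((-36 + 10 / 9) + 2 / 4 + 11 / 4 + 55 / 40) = -2925 / 4358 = -0.67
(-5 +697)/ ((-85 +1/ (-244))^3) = -10052534528/ 8922551729021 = -0.00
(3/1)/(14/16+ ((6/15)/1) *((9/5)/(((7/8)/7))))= 600/1327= 0.45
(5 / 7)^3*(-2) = -250 / 343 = -0.73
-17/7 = -2.43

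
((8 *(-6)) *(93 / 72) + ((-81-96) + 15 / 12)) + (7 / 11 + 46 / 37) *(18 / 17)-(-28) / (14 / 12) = -344745 / 1628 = -211.76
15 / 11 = 1.36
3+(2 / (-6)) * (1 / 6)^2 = 323 / 108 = 2.99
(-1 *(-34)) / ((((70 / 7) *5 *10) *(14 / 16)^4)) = 34816 / 300125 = 0.12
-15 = -15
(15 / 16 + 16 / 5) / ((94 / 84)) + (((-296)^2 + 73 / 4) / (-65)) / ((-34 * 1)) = 1801141 / 41548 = 43.35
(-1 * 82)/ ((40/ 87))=-3567/ 20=-178.35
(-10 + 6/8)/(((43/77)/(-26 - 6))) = 22792/43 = 530.05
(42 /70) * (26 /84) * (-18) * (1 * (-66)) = 7722 /35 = 220.63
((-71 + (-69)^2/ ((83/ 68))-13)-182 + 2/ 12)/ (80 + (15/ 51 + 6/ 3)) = 30771751/ 696702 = 44.17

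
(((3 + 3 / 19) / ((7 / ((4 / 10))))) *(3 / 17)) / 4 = 18 / 2261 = 0.01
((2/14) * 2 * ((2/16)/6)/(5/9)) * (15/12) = 3/224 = 0.01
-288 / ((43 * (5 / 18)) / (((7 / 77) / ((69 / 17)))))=-29376 / 54395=-0.54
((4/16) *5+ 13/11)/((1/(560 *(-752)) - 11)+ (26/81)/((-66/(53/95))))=-52010320320/235319716963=-0.22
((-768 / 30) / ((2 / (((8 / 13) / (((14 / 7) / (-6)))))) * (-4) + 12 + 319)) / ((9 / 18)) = -384 / 2515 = -0.15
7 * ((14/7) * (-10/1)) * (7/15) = -196/3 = -65.33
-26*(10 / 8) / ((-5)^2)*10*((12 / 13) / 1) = -12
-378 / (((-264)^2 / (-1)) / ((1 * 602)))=6321 / 1936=3.26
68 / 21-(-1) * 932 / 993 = 4.18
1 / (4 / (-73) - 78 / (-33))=803 / 1854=0.43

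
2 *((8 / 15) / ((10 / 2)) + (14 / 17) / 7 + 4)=10772 / 1275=8.45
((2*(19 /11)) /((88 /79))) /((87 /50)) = 37525 /21054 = 1.78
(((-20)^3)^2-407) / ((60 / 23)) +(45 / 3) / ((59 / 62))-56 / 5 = 86847463853 / 3540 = 24533181.88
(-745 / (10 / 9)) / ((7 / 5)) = -6705 / 14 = -478.93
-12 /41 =-0.29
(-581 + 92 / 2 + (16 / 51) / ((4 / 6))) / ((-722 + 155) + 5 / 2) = 18174 / 19193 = 0.95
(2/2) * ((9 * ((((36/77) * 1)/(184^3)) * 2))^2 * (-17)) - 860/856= -386470971331056379/384673431917637632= -1.00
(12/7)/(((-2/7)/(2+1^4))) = -18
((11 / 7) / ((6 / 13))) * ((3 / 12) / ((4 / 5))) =715 / 672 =1.06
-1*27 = -27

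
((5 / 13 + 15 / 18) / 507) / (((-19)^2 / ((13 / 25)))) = 1 / 288990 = 0.00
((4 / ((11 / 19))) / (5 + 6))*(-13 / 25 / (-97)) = 988 / 293425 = 0.00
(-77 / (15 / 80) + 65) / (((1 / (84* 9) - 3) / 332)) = 86759568 / 2267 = 38270.65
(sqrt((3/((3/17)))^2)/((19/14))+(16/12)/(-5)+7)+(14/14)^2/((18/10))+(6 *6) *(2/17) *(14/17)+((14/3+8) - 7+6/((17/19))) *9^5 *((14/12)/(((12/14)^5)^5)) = 9566458194962007125931490729/237937374748276162560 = 40205781.90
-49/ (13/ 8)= -392/ 13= -30.15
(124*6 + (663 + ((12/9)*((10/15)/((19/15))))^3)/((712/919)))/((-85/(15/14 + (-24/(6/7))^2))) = -463816403323915/31382065008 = -14779.66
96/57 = 32/19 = 1.68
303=303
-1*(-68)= 68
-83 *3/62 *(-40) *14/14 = 4980/31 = 160.65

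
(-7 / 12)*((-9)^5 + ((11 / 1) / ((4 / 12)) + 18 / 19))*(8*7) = 36628676 / 19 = 1927825.05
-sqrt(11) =-3.32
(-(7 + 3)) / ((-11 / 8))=80 / 11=7.27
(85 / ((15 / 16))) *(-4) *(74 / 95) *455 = -128536.70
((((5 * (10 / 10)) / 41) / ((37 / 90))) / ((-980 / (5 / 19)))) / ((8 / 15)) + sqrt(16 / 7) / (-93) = -4 * sqrt(7) / 651 - 3375 / 22597232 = -0.02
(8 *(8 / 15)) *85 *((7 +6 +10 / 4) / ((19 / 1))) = 16864 / 57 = 295.86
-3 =-3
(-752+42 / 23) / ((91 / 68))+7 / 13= -90165 / 161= -560.03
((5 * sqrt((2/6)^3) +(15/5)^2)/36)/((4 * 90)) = sqrt(3)/23328 +1/1440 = 0.00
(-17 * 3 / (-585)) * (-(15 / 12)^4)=-2125 / 9984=-0.21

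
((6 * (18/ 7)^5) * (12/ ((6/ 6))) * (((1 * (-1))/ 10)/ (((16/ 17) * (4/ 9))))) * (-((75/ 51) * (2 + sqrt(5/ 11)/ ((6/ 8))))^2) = 6377292000 * sqrt(55)/ 3142909 + 531441000/ 26411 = 35170.20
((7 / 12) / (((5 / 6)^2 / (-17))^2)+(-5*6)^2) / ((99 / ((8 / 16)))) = 43388 / 6875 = 6.31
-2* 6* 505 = -6060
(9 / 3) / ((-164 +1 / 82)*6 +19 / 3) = -369 / 120244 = -0.00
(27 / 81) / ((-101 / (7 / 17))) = -7 / 5151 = -0.00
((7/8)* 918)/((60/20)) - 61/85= 90791/340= 267.03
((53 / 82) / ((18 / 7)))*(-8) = -742 / 369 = -2.01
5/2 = 2.50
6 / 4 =3 / 2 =1.50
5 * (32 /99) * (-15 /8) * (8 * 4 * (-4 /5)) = 77.58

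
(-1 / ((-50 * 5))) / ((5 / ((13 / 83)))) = 0.00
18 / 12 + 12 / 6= 7 / 2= 3.50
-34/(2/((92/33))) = -1564/33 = -47.39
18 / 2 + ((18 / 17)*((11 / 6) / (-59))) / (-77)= 9.00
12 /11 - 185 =-2023 /11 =-183.91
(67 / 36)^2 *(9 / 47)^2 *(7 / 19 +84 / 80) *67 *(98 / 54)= 7943451593 / 362629440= 21.91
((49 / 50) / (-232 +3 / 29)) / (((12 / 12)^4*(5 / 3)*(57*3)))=-1421 / 95831250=-0.00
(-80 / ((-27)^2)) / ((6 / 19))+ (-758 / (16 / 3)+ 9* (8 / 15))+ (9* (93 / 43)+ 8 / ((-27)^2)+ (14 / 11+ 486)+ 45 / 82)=627068832077 / 1696499640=369.63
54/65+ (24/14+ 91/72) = 124781/32760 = 3.81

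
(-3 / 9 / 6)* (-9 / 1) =0.50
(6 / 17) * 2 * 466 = 5592 / 17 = 328.94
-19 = -19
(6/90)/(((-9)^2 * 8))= 1/9720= 0.00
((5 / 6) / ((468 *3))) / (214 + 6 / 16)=1 / 361179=0.00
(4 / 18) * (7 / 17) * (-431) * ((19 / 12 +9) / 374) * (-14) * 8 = 10728452 / 85833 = 124.99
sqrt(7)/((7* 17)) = sqrt(7)/119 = 0.02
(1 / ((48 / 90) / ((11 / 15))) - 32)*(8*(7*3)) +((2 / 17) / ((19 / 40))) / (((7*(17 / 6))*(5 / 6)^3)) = -5144.98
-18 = -18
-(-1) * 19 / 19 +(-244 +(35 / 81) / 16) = -314893 / 1296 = -242.97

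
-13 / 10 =-1.30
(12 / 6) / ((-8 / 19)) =-19 / 4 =-4.75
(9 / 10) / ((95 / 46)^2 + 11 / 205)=130134 / 624467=0.21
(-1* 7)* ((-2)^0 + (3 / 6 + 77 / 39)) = -1897 / 78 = -24.32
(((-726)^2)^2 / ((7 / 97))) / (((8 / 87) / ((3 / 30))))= 146526942337479 / 35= 4186484066785.11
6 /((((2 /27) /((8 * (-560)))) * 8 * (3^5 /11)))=-6160 /3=-2053.33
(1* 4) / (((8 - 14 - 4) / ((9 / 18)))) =-1 / 5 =-0.20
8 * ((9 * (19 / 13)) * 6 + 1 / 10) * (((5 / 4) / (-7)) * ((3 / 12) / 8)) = -10273 / 2912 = -3.53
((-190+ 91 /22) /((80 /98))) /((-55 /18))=1803249 /24200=74.51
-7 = -7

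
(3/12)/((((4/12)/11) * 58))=33/232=0.14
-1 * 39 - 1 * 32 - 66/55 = -361/5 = -72.20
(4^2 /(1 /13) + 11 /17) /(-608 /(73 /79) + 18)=-258931 /794206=-0.33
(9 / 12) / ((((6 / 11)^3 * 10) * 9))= 1331 / 25920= 0.05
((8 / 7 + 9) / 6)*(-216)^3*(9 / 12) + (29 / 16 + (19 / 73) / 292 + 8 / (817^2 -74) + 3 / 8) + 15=-727097509249553383 / 56906472560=-12777061.67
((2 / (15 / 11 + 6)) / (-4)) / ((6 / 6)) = -11 / 162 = -0.07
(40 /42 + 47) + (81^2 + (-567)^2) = 6890057 /21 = 328097.95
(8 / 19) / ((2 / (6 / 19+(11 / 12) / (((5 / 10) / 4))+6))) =3112 / 1083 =2.87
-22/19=-1.16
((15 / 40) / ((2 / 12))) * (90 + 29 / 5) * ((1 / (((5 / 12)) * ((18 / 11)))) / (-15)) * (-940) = 495286 / 25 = 19811.44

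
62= 62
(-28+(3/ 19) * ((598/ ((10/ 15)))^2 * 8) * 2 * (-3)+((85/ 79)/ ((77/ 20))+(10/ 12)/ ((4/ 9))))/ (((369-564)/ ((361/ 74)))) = 35709960395801/ 234073840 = 152558.53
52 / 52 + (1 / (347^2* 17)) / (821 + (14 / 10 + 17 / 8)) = 67510556933 / 67510556893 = 1.00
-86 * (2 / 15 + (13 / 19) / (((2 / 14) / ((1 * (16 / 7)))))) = -952.94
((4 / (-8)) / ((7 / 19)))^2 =361 / 196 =1.84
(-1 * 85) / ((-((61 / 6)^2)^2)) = 110160 / 13845841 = 0.01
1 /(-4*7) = -1 /28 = -0.04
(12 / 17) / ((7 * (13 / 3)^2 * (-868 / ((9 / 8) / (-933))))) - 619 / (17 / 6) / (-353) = 139536503985 / 225460029704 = 0.62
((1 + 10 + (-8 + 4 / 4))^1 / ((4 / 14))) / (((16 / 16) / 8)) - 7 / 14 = 223 / 2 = 111.50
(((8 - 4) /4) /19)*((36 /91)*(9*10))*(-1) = -1.87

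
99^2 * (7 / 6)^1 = 11434.50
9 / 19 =0.47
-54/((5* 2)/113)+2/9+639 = 29.02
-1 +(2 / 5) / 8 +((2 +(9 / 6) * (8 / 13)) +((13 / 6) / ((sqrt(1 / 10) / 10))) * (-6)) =513 / 260 - 130 * sqrt(10) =-409.12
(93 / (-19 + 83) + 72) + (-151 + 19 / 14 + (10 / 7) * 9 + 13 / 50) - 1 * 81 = -1613613 / 11200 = -144.07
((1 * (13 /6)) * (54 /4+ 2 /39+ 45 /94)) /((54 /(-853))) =-21936601 /45684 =-480.18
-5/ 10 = -1/ 2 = -0.50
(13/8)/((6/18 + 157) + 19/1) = 39/4232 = 0.01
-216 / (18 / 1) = -12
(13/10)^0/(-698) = -1/698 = -0.00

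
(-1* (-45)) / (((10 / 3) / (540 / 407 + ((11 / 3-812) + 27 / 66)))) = -17727399 / 1628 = -10889.07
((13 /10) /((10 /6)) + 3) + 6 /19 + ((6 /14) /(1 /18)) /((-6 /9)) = -49713 /6650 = -7.48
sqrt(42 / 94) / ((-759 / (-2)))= 2 *sqrt(987) / 35673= 0.00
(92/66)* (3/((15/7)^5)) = 773122/8353125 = 0.09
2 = 2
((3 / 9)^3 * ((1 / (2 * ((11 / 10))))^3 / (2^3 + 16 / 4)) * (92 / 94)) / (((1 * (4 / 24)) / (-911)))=-2619125 / 1689039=-1.55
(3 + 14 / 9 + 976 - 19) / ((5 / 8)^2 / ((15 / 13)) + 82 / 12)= 134.07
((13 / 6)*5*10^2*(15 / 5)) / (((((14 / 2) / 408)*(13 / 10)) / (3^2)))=1311428.57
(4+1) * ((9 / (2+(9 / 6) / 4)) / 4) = 90 / 19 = 4.74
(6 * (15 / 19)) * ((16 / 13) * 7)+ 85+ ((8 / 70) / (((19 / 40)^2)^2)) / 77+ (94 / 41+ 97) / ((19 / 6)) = 157.19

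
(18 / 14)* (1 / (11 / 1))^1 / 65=9 / 5005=0.00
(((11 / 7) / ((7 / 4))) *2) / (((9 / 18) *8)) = 22 / 49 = 0.45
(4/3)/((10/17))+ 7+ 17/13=2062/195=10.57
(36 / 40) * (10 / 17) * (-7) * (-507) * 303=9678123 / 17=569301.35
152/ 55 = 2.76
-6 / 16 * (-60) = 45 / 2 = 22.50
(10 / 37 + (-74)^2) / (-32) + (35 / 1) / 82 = -4143391 / 24272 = -170.71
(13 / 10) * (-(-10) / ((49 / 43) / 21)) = 1677 / 7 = 239.57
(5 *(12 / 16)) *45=675 / 4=168.75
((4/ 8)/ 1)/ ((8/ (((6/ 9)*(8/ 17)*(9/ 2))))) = 0.09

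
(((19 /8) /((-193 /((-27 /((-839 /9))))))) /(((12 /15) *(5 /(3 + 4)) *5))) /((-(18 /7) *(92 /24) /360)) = 678699 /14897284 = 0.05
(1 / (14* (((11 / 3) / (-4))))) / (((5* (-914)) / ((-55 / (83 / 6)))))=-18 / 265517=-0.00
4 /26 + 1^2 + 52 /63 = 1621 /819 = 1.98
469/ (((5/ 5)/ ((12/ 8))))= 1407/ 2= 703.50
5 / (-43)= -0.12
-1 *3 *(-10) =30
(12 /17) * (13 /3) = 52 /17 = 3.06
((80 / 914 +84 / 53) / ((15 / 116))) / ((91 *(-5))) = -361456 / 12716025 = -0.03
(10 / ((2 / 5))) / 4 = 25 / 4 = 6.25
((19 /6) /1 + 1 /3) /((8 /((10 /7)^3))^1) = 125 /98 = 1.28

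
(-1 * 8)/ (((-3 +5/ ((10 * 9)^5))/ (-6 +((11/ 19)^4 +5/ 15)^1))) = -6838768595520000/ 461719483609679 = -14.81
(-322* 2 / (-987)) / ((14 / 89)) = 4094 / 987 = 4.15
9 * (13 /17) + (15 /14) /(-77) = 125871 /18326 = 6.87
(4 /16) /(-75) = -1 /300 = -0.00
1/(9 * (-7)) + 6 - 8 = -2.02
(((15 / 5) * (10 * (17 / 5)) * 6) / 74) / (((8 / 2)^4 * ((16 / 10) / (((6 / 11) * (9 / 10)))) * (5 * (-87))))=-1377 / 60431360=-0.00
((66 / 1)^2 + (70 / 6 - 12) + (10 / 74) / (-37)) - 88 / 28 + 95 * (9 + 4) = 160635617 / 28749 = 5587.52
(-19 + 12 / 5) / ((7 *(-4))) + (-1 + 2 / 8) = -11 / 70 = -0.16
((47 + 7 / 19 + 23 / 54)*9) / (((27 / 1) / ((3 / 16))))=2.99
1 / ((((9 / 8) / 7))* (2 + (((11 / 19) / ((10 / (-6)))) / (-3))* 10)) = 266 / 135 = 1.97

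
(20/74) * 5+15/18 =485/222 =2.18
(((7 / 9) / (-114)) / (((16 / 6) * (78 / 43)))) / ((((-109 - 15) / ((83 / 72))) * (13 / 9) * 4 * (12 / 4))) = 24983 / 33025314816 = 0.00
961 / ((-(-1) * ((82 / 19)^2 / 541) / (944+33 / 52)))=9219238584581 / 349648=26367199.54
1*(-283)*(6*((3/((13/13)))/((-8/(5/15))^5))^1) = 283/442368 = 0.00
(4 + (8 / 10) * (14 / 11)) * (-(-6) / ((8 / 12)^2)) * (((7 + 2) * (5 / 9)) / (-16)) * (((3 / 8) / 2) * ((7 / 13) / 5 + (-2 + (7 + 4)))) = -206793 / 5720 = -36.15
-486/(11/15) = -7290/11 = -662.73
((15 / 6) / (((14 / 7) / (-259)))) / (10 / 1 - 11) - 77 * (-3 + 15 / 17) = 33103 / 68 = 486.81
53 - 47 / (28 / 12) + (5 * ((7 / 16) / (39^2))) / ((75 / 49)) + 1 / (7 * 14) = 587913727 / 17886960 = 32.87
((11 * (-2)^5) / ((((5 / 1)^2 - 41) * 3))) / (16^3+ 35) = 22 / 12393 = 0.00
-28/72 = -7/18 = -0.39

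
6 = 6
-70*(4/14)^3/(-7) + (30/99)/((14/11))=485/1029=0.47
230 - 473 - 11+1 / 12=-3047 / 12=-253.92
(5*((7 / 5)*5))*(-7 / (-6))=245 / 6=40.83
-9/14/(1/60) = -270/7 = -38.57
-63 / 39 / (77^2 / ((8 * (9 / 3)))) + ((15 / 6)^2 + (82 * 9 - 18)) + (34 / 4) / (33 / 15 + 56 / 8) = 184157319 / 253253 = 727.17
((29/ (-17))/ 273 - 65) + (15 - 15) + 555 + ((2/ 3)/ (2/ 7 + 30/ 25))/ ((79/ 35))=27649801/ 56406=490.19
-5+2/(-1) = -7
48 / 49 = 0.98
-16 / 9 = -1.78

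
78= 78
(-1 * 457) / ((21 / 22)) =-10054 / 21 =-478.76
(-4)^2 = 16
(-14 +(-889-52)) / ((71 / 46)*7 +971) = -43930 / 45163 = -0.97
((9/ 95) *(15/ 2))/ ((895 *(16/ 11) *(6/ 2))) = 0.00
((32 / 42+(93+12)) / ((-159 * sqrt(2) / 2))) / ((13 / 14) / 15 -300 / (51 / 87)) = 377570 * sqrt(2) / 290457861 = 0.00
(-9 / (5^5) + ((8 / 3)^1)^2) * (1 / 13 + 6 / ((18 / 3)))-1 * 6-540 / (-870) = 24129614 / 10603125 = 2.28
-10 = -10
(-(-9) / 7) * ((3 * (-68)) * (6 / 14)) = -5508 / 49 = -112.41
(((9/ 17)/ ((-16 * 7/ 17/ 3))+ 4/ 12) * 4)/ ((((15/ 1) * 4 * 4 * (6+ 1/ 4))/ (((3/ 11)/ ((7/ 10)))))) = 31/ 323400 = 0.00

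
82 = 82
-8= -8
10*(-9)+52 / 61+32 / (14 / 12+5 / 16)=-292402 / 4331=-67.51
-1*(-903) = 903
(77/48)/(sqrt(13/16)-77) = -5929/284553-77*sqrt(13)/1138212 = -0.02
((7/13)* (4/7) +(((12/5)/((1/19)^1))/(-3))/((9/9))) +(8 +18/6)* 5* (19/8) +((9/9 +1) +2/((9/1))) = 552029/4680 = 117.95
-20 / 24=-5 / 6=-0.83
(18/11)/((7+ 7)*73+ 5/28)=504/314831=0.00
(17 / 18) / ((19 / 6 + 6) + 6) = 17 / 273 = 0.06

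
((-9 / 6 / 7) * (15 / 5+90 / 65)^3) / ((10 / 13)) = -555579 / 23660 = -23.48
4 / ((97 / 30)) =120 / 97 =1.24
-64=-64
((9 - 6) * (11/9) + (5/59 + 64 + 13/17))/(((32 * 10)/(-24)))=-5.14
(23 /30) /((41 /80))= 184 /123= 1.50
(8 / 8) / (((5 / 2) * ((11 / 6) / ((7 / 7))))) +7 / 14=0.72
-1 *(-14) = 14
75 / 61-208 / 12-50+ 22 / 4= -22181 / 366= -60.60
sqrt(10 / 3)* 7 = 7* sqrt(30) / 3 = 12.78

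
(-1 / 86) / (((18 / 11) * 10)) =-11 / 15480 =-0.00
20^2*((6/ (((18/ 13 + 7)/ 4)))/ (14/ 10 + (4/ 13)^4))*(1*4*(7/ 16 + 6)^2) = 984761859250/ 7310521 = 134704.74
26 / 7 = 3.71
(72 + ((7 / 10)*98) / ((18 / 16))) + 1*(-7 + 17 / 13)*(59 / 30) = 121.78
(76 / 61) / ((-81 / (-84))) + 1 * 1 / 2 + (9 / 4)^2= 180631 / 26352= 6.85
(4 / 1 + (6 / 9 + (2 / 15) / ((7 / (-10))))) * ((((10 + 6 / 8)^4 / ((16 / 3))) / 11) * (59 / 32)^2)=559339775207 / 161480704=3463.82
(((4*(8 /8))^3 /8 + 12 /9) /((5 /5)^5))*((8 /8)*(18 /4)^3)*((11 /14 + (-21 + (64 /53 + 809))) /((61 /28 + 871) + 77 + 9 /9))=997083675 /1411549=706.38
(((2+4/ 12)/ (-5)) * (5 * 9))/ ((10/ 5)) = -21/ 2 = -10.50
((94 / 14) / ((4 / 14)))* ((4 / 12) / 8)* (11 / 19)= 517 / 912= 0.57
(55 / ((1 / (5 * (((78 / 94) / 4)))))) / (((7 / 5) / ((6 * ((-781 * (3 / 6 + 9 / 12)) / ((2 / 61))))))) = -38321229375 / 5264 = -7279868.80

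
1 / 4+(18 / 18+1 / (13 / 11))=109 / 52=2.10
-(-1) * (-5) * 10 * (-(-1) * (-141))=7050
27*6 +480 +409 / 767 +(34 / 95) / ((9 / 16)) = 421780913 / 655785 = 643.17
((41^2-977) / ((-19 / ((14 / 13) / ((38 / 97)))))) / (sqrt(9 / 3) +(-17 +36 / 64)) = 122372096 * sqrt(3) / 321005893 +2011491328 / 321005893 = 6.93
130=130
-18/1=-18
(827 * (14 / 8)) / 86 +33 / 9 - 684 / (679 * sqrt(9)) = 14126233 / 700728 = 20.16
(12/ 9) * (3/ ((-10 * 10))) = -1/ 25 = -0.04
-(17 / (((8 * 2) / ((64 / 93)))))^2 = -4624 / 8649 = -0.53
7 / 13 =0.54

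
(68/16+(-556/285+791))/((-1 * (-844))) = 904361/962160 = 0.94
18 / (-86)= -9 / 43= -0.21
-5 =-5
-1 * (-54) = 54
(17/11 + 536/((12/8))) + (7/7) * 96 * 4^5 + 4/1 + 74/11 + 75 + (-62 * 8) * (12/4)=3209600/33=97260.61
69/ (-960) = -23/ 320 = -0.07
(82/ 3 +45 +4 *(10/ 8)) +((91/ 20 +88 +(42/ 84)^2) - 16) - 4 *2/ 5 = 2288/ 15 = 152.53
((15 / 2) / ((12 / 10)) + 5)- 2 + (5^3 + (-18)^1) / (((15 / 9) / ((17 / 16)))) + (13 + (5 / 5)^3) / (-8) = 6057 / 80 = 75.71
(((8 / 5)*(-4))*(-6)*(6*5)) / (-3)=-384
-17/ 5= -3.40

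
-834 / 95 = -8.78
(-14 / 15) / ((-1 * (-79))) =-14 / 1185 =-0.01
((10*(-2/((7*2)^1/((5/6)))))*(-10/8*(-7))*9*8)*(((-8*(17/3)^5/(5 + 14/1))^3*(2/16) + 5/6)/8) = 45798768803653062456125/262451074968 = 174504024451.94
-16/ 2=-8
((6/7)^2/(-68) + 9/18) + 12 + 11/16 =175619/13328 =13.18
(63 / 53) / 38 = 63 / 2014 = 0.03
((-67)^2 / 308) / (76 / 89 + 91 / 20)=1997605 / 740663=2.70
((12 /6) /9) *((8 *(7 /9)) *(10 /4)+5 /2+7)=451 /81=5.57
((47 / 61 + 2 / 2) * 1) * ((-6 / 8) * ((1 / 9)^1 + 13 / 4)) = -1089 / 244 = -4.46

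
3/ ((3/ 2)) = 2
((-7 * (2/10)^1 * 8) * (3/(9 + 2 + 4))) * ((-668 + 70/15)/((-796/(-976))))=27328/15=1821.87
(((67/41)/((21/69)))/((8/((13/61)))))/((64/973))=2784587/1280512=2.17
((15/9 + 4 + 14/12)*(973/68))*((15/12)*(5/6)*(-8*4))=-997325/306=-3259.23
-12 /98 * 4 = -24 /49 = -0.49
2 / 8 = 0.25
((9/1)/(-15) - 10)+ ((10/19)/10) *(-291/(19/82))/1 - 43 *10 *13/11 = -11612823/19855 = -584.88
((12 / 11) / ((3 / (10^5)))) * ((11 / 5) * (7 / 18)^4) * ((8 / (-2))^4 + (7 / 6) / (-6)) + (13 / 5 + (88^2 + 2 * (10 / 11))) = 1545282617737 / 3247695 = 475809.03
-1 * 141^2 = -19881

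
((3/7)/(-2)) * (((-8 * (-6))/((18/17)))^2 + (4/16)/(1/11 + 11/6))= -440.41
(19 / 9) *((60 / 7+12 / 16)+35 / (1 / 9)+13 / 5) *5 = 869611 / 252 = 3450.84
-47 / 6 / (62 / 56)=-7.08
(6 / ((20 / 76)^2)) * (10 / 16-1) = -3249 / 100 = -32.49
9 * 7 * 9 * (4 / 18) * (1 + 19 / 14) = 297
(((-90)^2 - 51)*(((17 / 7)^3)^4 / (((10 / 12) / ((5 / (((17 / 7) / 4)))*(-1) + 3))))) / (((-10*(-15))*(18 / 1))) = -8183683303610761171 / 10380965400750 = -788335.48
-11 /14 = -0.79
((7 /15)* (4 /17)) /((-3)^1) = -28 /765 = -0.04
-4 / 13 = -0.31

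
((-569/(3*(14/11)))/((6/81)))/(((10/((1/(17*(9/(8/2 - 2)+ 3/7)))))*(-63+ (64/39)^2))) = 28559817/717305140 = 0.04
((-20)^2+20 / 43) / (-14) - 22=-2176 / 43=-50.60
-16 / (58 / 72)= -576 / 29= -19.86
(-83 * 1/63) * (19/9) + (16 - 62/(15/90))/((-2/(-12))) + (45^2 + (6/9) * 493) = 121840/567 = 214.89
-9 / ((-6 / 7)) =21 / 2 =10.50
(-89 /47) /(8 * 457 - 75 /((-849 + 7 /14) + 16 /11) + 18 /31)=-0.00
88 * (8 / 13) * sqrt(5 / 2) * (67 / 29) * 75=1768800 * sqrt(10) / 377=14836.70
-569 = -569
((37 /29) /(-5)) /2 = -37 /290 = -0.13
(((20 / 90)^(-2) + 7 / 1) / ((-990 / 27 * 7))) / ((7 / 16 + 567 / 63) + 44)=-218 / 109725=-0.00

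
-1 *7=-7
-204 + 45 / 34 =-6891 / 34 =-202.68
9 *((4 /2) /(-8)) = -9 /4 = -2.25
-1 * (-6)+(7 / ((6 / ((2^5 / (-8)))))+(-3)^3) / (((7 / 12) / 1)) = -338 / 7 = -48.29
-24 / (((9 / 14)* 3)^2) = -1568 / 243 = -6.45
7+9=16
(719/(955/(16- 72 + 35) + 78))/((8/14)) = 105693/2732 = 38.69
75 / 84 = 25 / 28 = 0.89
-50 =-50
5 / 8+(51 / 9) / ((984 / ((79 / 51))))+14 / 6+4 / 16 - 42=-38.78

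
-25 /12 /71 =-25 /852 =-0.03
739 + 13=752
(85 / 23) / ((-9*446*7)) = -85 / 646254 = -0.00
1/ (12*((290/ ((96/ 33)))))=4/ 4785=0.00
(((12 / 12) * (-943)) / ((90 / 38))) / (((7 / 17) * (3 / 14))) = -609178 / 135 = -4512.43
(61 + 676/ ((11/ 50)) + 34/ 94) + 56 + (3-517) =1383538/ 517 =2676.09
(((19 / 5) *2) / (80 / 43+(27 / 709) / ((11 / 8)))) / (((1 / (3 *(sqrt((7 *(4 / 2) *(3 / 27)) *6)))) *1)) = 36.89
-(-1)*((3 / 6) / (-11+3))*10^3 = -125 / 2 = -62.50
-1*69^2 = -4761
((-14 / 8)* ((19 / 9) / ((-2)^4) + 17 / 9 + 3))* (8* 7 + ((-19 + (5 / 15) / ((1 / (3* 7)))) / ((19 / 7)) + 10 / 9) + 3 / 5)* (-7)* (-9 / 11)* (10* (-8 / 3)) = 538053467 / 7524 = 71511.63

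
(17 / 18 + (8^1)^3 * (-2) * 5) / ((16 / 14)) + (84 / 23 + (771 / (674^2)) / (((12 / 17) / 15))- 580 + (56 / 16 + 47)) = -941288920147 / 188070264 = -5004.99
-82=-82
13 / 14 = 0.93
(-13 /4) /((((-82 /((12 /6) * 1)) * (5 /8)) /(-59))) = -1534 /205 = -7.48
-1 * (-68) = 68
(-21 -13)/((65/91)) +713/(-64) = -18797/320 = -58.74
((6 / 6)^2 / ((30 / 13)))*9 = 39 / 10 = 3.90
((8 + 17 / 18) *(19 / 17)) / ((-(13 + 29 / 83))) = -253897 / 339048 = -0.75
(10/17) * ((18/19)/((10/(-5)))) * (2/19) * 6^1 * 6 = -6480/6137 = -1.06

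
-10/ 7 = -1.43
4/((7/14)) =8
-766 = -766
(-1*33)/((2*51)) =-11/34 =-0.32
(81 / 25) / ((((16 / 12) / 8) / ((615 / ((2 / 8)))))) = 239112 / 5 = 47822.40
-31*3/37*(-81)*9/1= 1832.35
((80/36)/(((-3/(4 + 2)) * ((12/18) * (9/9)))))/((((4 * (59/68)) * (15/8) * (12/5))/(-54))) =1360/59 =23.05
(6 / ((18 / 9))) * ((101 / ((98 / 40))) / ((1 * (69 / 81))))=145.18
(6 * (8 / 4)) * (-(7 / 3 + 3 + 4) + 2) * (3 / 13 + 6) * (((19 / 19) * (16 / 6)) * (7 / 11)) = -12096 / 13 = -930.46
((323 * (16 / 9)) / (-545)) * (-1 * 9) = 5168 / 545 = 9.48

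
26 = 26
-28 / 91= -4 / 13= -0.31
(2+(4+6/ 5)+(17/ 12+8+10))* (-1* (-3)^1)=1597/ 20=79.85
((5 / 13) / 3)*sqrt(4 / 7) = 10*sqrt(7) / 273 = 0.10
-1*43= -43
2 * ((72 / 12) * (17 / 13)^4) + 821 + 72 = 26507225 / 28561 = 928.09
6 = 6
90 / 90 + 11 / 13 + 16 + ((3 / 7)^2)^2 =558085 / 31213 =17.88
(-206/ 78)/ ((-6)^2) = -103/ 1404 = -0.07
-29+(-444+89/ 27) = -12682/ 27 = -469.70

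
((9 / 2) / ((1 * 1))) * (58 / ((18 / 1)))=29 / 2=14.50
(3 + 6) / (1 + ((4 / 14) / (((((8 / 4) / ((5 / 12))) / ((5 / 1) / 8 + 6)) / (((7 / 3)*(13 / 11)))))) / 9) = 256608 / 31957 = 8.03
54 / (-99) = -6 / 11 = -0.55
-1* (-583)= 583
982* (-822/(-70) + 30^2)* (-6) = -188019612/35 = -5371988.91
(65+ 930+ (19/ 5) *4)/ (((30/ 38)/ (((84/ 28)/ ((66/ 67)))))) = 6429923/ 1650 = 3896.92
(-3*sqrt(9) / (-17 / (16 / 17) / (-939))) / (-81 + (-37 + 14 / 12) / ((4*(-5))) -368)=3245184 / 3101837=1.05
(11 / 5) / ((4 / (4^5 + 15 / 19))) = 214181 / 380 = 563.63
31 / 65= 0.48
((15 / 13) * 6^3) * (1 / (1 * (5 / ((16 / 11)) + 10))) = 10368 / 559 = 18.55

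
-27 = -27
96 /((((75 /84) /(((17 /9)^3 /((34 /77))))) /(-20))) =-32820.89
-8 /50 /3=-4 /75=-0.05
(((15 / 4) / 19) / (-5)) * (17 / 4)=-51 / 304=-0.17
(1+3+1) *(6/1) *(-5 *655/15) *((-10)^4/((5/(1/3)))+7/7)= -13119650/3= -4373216.67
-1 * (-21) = 21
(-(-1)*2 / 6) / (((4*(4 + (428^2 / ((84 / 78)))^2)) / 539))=26411 / 17013083575344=0.00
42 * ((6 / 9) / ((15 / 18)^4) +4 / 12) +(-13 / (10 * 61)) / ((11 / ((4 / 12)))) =181321363 / 2516250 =72.06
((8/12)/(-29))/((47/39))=-26/1363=-0.02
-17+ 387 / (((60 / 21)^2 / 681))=12907003 / 400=32267.51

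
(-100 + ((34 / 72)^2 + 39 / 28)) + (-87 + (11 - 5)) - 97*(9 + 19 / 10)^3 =-142654021567 / 1134000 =-125797.20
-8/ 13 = -0.62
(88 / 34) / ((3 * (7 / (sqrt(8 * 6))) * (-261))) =-176 * sqrt(3) / 93177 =-0.00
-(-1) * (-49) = -49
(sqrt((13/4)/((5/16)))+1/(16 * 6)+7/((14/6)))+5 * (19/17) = 2 * sqrt(65)/5+14033/1632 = 11.82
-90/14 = -45/7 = -6.43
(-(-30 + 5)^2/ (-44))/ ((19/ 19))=625/ 44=14.20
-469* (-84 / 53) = 39396 / 53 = 743.32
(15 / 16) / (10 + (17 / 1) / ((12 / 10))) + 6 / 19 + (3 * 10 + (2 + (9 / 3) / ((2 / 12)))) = 221963 / 4408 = 50.35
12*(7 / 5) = 84 / 5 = 16.80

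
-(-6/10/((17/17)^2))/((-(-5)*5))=3/125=0.02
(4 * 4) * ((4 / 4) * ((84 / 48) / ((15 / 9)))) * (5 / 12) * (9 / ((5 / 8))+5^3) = 4879 / 5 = 975.80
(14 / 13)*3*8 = 336 / 13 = 25.85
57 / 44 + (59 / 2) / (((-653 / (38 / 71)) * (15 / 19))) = 38703209 / 30599580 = 1.26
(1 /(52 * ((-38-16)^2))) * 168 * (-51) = -119 /2106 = -0.06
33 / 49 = 0.67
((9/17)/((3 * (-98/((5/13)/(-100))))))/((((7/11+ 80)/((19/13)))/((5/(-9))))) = -209/2996860776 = -0.00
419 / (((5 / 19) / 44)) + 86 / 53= 18565482 / 265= 70058.42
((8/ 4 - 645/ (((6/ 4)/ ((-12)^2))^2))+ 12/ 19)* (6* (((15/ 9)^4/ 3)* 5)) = -458666463.61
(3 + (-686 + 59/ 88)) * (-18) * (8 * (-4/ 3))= -1441080/ 11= -131007.27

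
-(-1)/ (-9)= -1/ 9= -0.11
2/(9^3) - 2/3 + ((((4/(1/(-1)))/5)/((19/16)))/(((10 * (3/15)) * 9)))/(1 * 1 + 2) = -46844/69255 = -0.68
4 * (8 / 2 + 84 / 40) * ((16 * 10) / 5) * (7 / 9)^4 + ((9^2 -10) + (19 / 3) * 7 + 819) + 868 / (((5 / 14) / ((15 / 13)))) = 1716255097 / 426465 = 4024.38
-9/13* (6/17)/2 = -27/221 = -0.12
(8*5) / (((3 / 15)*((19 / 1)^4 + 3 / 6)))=400 / 260643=0.00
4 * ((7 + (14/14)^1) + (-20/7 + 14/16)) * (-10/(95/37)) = -12469/133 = -93.75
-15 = -15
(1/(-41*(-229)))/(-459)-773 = -3331282924/4309551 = -773.00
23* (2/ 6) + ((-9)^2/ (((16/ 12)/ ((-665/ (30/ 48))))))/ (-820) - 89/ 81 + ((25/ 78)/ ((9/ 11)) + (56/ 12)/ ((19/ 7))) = 358899214/ 4101435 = 87.51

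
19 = 19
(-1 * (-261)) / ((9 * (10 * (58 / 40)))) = 2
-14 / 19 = -0.74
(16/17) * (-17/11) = -16/11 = -1.45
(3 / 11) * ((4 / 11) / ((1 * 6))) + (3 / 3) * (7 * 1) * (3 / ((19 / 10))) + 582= 1363466 / 2299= 593.07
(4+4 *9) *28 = 1120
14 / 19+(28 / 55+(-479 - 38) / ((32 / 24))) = -1615587 / 4180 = -386.50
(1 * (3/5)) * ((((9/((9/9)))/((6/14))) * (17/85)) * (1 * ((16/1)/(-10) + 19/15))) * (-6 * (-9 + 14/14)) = -1008/25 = -40.32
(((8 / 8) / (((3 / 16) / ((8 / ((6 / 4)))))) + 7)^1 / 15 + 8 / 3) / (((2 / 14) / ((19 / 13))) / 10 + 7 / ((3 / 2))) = 180614 / 167931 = 1.08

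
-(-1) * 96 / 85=96 / 85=1.13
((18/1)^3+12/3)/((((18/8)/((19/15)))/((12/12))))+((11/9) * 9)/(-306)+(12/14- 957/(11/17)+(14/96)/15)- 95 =440125163/257040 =1712.28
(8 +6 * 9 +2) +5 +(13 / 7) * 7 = 82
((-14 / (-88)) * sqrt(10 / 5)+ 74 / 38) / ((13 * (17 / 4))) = 7 * sqrt(2) / 2431+ 148 / 4199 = 0.04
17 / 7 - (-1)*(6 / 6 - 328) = -2272 / 7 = -324.57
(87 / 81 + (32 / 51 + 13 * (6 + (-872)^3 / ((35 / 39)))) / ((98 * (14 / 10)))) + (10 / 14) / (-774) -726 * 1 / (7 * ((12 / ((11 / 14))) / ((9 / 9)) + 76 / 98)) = -28696220245960347299 / 409910845050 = -70006003.97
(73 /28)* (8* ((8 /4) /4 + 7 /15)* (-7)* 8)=-16936 /15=-1129.07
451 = 451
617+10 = 627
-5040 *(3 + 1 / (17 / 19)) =-352800 / 17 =-20752.94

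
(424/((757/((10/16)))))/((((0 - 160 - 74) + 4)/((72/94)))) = -954/818317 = -0.00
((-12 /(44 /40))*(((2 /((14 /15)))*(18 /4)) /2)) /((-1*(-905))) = -810 /13937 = -0.06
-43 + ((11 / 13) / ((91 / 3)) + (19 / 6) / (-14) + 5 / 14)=-608173 / 14196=-42.84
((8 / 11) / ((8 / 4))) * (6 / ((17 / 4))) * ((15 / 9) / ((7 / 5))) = 800 / 1309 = 0.61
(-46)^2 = 2116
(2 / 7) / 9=2 / 63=0.03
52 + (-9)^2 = 133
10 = 10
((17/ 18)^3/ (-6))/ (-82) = 4913/ 2869344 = 0.00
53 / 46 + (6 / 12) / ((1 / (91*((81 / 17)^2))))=6873745 / 6647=1034.11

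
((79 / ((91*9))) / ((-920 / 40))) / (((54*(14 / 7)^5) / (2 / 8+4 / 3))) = -1501 / 390604032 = -0.00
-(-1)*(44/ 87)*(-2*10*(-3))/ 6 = 440/ 87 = 5.06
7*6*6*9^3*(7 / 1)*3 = 3857868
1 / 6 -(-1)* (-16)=-95 / 6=-15.83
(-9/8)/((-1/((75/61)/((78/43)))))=9675/12688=0.76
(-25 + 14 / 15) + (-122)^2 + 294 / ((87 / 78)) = 6578731 / 435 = 15123.52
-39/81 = -0.48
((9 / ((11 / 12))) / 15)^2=1296 / 3025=0.43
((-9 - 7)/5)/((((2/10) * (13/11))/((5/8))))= -110/13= -8.46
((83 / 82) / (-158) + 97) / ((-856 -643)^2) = 1256649 / 29112144956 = 0.00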